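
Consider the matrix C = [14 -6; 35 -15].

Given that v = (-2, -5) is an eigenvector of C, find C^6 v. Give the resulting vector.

First find the eigenvalue: Cv = (2, 5) = -1·(-2, -5), so λ = -1.
Then C^6 v = λ^6·v = (-1)^6·(-2, -5) = 1·(-2, -5) = (-2, -5).

(-2, -5)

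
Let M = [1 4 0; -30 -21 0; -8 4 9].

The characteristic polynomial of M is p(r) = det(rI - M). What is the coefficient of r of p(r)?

p(r) = r^3 + 11r^2 - 81r - 891.
The coefficient of r is -81.

-81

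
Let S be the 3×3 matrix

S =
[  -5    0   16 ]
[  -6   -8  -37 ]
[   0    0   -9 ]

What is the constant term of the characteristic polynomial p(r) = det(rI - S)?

p(0) = det(0·I − S) = det(−S) = (−1)^3·det(S).
det(S) = -360, so p(0) = 360.

360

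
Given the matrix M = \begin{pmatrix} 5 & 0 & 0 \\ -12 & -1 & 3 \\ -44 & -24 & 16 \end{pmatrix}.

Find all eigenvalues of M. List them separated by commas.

Set up det(tI - M) = 0.
Expanding along the first row, p(t) = t^3 - 20t^2 + 131t - 280.
Try t = 5: p(5) = 0, so 5 is a root.
Dividing by (t - 5) leaves t^2 - 15t + 56.
The quadratic factors as (t - 7)·(t - 8).
Eigenvalues: 5, 7, 8.

5, 7, 8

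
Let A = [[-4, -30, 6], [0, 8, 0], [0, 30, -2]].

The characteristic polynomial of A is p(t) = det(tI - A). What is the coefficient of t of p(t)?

p(t) = t^3 - 2t^2 - 40t - 64.
The coefficient of t is -40.

-40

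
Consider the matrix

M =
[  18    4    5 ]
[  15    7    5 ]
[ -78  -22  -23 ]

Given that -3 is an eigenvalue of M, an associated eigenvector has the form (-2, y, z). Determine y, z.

-2, 10

We need (M + 3I)v = 0.
M + 3I = [[21, 4, 5], [15, 10, 5], [-78, -22, -20]].
Row 1: (21)·-2 + (4)·y + (5)·z = 0
Row 2: (15)·-2 + (10)·y + (5)·z = 0
Row 3: (-78)·-2 + (-22)·y + (-20)·z = 0
Solving gives y = -2, z = 10.
Check: M·(-2, -2, 10) = (6, 6, -30) = -3·(-2, -2, 10).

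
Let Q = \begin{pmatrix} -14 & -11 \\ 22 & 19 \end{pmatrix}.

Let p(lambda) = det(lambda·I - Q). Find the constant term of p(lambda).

-24

p(lambda) = lambda^2 - 5·lambda - 24.
The constant term is -24.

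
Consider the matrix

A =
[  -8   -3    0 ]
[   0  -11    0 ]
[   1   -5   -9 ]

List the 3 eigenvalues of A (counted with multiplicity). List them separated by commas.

Set up det(λI - A) = 0.
Expanding the 3×3 determinant: p(λ) = λ^3 + 28λ^2 + 259λ + 792.
Since p(-11) = 0, λ = -11 is a root.
Dividing by (λ + 11) leaves λ^2 + 17λ + 72.
The quadratic factors as (λ + 9)·(λ + 8).
Eigenvalues: -11, -9, -8.

-11, -9, -8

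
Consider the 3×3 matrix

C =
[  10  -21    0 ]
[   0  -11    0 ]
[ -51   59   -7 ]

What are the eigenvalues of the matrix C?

Set up det(λI - C) = 0.
Expanding along the first row, p(λ) = λ^3 + 8λ^2 - 103λ - 770.
Rational-root test: λ = 10 gives p(10) = 0.
Factor out (λ - 10): p(λ) = (λ - 10)·(λ^2 + 18λ + 77).
The quadratic factors as (λ + 11)·(λ + 7).
Eigenvalues: -11, -7, 10.

-11, -7, 10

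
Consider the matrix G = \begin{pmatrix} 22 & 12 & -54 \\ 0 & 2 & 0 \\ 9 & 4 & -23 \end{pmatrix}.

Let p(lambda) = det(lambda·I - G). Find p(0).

p(0) = det(0·I − G) = det(−G) = (−1)^3·det(G).
det(G) = -40, so p(0) = 40.

40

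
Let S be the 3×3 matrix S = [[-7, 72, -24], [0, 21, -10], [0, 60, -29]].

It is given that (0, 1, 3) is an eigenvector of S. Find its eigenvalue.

Compute Sv: S·(0, 1, 3) = (0, -9, -27).
Since Sv = λv, compare component 2: -9 = λ·1, so λ = -9.

-9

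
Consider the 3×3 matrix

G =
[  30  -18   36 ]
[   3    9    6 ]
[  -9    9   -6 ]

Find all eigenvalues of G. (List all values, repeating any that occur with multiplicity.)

Set up det(lambda·I - G) = 0.
Cofactor expansion gives p(lambda) = lambda^3 - 33·lambda^2 + 360·lambda - 1296.
Since p(9) = 0, lambda = 9 is a root.
Dividing by (lambda - 9) leaves lambda^2 - 24·lambda + 144.
The quadratic factor is (lambda - 12)^2.
Eigenvalues: 9, 12, 12.

9, 12, 12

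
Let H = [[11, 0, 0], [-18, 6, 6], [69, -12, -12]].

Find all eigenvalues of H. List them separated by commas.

-6, 0, 11

The characteristic polynomial is p(r) = det(rI - H).
Expanding along the first row, p(r) = r^3 - 5r^2 - 66r.
Try r = 11: p(11) = 0, so 11 is a root.
Dividing by (r - 11) leaves r^2 + 6r.
The quadratic factors as (r + 6)·r.
Eigenvalues: -6, 0, 11.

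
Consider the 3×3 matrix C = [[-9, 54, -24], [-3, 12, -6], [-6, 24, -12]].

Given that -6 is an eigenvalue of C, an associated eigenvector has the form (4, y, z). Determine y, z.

We need (C + 6I)v = 0.
C + 6I = [[-3, 54, -24], [-3, 18, -6], [-6, 24, -6]].
Row 1: (-3)·4 + (54)·y + (-24)·z = 0
Row 2: (-3)·4 + (18)·y + (-6)·z = 0
Row 3: (-6)·4 + (24)·y + (-6)·z = 0
Solving gives y = 2, z = 4.
Check: C·(4, 2, 4) = (-24, -12, -24) = -6·(4, 2, 4).

2, 4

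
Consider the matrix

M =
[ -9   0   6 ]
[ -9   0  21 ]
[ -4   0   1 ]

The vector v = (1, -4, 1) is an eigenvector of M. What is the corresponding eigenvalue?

Compute Mv: M·(1, -4, 1) = (-3, 12, -3).
Since Mv = λv, compare component 1: -3 = λ·1, so λ = -3.

-3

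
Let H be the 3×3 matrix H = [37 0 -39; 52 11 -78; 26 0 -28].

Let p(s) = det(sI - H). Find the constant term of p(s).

p(s) = s^3 - 20s^2 + 77s + 242.
The constant term is 242.

242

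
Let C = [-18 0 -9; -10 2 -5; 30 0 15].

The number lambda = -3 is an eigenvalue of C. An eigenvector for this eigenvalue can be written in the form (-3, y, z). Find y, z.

We need (C + 3I)v = 0.
C + 3I = [[-15, 0, -9], [-10, 5, -5], [30, 0, 18]].
Row 1: (-15)·-3 + (0)·y + (-9)·z = 0
Row 2: (-10)·-3 + (5)·y + (-5)·z = 0
Row 3: (30)·-3 + (0)·y + (18)·z = 0
Solving gives y = -1, z = 5.
Check: C·(-3, -1, 5) = (9, 3, -15) = -3·(-3, -1, 5).

-1, 5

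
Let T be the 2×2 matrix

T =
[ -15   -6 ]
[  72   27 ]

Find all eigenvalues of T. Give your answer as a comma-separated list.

3, 9

det(T - λI) = (-15 - λ)(27 - λ) - (-6)·(72) = λ^2 - 12λ + 27.
This factors as (λ - 3)·(λ - 9) = 0.
Eigenvalues: 3, 9.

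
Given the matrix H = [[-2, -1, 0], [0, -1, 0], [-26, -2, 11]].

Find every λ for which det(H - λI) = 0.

Compute the characteristic polynomial p(λ) = det(λI - H).
Expanding along the first row, p(λ) = λ^3 - 8λ^2 - 31λ - 22.
Try λ = -1: p(-1) = 0, so -1 is a root.
Dividing by (λ + 1) leaves λ^2 - 9λ - 22.
The quadratic factors as (λ + 2)·(λ - 11).
Eigenvalues: -2, -1, 11.

-2, -1, 11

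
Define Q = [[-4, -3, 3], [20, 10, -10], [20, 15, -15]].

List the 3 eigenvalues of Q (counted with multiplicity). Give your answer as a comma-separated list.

-5, -4, 0

The characteristic polynomial is p(r) = det(rI - Q).
Expanding the 3×3 determinant: p(r) = r^3 + 9r^2 + 20r.
Since p(-5) = 0, r = -5 is a root.
Dividing by (r + 5) leaves r^2 + 4r.
The quadratic factors as (r + 4)·r.
Eigenvalues: -5, -4, 0.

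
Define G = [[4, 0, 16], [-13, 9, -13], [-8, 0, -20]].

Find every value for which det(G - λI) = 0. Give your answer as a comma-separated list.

-12, -4, 9

The characteristic polynomial is p(s) = det(sI - G).
Cofactor expansion gives p(s) = s^3 + 7s^2 - 96s - 432.
Try s = -4: p(-4) = 0, so -4 is a root.
Dividing by (s + 4) leaves s^2 + 3s - 108.
The quadratic factors as (s + 12)·(s - 9).
Eigenvalues: -12, -4, 9.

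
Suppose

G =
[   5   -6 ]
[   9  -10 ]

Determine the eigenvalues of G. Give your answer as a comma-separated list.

det(G - tI) = (5 - t)(-10 - t) - (-6)·(9) = t^2 + 5t + 4.
This factors as (t + 4)·(t + 1) = 0.
Eigenvalues: -4, -1.

-4, -1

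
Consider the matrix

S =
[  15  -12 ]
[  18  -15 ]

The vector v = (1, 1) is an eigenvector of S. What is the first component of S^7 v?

First find the eigenvalue: Sv = (3, 3) = 3·(1, 1), so λ = 3.
Then S^7 v = λ^7·v = 3^7·(1, 1) = 2187·(1, 1) = (2187, 2187).

2187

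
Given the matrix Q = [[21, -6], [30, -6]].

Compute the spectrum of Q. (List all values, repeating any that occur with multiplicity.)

6, 9

det(Q - λI) = (21 - λ)(-6 - λ) - (-6)·(30) = λ^2 - 15λ + 54.
This factors as (λ - 6)·(λ - 9) = 0.
Eigenvalues: 6, 9.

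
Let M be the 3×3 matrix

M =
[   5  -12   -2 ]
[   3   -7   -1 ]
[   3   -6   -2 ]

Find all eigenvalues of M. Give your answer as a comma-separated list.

Compute the characteristic polynomial p(λ) = det(λI - M).
Cofactor expansion gives p(λ) = λ^3 + 4λ^2 + 5λ + 2.
Rational-root test: λ = -2 gives p(-2) = 0.
Factor out (λ + 2): p(λ) = (λ + 2)·(λ^2 + 2λ + 1).
The quadratic factor is (λ + 1)^2.
Eigenvalues: -2, -1, -1.

-2, -1, -1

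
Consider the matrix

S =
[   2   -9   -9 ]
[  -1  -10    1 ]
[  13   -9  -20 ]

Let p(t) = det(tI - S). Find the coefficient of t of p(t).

p(t) = t^3 + 28t^2 + 257t + 770.
The coefficient of t is 257.

257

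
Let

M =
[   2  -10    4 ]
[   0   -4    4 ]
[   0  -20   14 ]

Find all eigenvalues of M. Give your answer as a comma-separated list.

Set up det(sI - M) = 0.
Expanding along the first row, p(s) = s^3 - 12s^2 + 44s - 48.
Rational-root test: s = 2 gives p(2) = 0.
Factor out (s - 2): p(s) = (s - 2)·(s^2 - 10s + 24).
The quadratic factors as (s - 4)·(s - 6).
Eigenvalues: 2, 4, 6.

2, 4, 6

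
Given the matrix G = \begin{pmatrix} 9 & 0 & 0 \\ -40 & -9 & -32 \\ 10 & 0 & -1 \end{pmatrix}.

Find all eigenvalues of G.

Compute the characteristic polynomial p(λ) = det(λI - G).
Cofactor expansion gives p(λ) = λ^3 + λ^2 - 81λ - 81.
Since p(-1) = 0, λ = -1 is a root.
Dividing by (λ + 1) leaves λ^2 - 81.
The quadratic factors as (λ + 9)·(λ - 9).
Eigenvalues: -9, -1, 9.

-9, -1, 9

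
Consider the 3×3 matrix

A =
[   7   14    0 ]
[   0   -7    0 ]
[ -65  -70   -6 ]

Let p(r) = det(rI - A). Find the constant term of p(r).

p(r) = r^3 + 6r^2 - 49r - 294.
The constant term is -294.

-294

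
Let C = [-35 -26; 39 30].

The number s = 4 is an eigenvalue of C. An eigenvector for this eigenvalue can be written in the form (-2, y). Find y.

We need (C - 4I)v = 0.
C - 4I = [[-39, -26], [39, 26]].
Row 1: (-39)·-2 + (-26)·y = 0
Row 2: (39)·-2 + (26)·y = 0
Solving gives y = 3.
Check: C·(-2, 3) = (-8, 12) = 4·(-2, 3).

3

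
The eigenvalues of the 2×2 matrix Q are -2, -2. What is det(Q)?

det(Q) is the product of the eigenvalues: (-2) · (-2) = 4.

4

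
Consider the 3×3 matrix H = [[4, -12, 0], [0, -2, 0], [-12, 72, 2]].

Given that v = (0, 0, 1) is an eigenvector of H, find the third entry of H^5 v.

First find the eigenvalue: Hv = (0, 0, 2) = 2·(0, 0, 1), so λ = 2.
Then H^5 v = λ^5·v = 2^5·(0, 0, 1) = 32·(0, 0, 1) = (0, 0, 32).

32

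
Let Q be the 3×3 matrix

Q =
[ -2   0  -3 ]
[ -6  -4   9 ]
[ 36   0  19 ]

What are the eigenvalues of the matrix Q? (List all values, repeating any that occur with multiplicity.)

Set up det(μI - Q) = 0.
Expanding the 3×3 determinant: p(μ) = μ^3 - 13μ^2 + 2μ + 280.
Rational-root test: μ = 7 gives p(7) = 0.
Dividing by (μ - 7) leaves μ^2 - 6μ - 40.
The quadratic factors as (μ + 4)·(μ - 10).
Eigenvalues: -4, 7, 10.

-4, 7, 10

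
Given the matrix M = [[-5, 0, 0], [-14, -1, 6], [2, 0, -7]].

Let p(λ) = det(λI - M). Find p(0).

p(0) = det(0·I − M) = det(−M) = (−1)^3·det(M).
det(M) = -35, so p(0) = 35.

35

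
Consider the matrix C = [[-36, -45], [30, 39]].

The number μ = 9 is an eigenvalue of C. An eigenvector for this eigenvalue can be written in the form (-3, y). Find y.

3

We need (C - 9I)v = 0.
C - 9I = [[-45, -45], [30, 30]].
Row 1: (-45)·-3 + (-45)·y = 0
Row 2: (30)·-3 + (30)·y = 0
Solving gives y = 3.
Check: C·(-3, 3) = (-27, 27) = 9·(-3, 3).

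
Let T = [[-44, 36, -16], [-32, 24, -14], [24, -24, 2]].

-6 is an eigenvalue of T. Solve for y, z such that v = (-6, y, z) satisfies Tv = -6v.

We need (T + 6I)v = 0.
T + 6I = [[-38, 36, -16], [-32, 30, -14], [24, -24, 8]].
Row 1: (-38)·-6 + (36)·y + (-16)·z = 0
Row 2: (-32)·-6 + (30)·y + (-14)·z = 0
Row 3: (24)·-6 + (-24)·y + (8)·z = 0
Solving gives y = -5, z = 3.
Check: T·(-6, -5, 3) = (36, 30, -18) = -6·(-6, -5, 3).

-5, 3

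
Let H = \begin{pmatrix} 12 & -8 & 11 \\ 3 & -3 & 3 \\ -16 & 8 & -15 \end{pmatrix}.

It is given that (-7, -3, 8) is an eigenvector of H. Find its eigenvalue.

Compute Hv: H·(-7, -3, 8) = (28, 12, -32).
Since Hv = λv, compare component 1: 28 = λ·-7, so λ = -4.

-4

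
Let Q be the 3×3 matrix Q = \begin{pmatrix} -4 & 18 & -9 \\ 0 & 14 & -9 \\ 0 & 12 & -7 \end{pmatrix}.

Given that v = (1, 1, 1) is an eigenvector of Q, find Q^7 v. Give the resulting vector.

(78125, 78125, 78125)

First find the eigenvalue: Qv = (5, 5, 5) = 5·(1, 1, 1), so λ = 5.
Then Q^7 v = λ^7·v = 5^7·(1, 1, 1) = 78125·(1, 1, 1) = (78125, 78125, 78125).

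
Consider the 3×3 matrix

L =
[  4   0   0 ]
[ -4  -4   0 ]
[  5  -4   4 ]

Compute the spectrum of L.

-4, 4, 4

L is lower triangular, so its eigenvalues are the diagonal entries.
Diagonal: 4, -4, 4.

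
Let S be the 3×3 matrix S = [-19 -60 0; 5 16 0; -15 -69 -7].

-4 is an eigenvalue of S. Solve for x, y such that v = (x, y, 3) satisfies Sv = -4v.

4, -1

We need (S + 4I)v = 0.
S + 4I = [[-15, -60, 0], [5, 20, 0], [-15, -69, -3]].
Row 1: (-15)·x + (-60)·y + (0)·3 = 0
Row 2: (5)·x + (20)·y + (0)·3 = 0
Row 3: (-15)·x + (-69)·y + (-3)·3 = 0
Solving gives x = 4, y = -1.
Check: S·(4, -1, 3) = (-16, 4, -12) = -4·(4, -1, 3).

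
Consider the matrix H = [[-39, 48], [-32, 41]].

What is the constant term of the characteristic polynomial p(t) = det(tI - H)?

-63

p(0) = det(0·I − H) = det(−H) = (−1)^2·det(H).
det(H) = -63, so p(0) = -63.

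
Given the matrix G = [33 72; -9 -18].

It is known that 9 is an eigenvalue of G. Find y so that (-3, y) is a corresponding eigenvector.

We need (G - 9I)v = 0.
G - 9I = [[24, 72], [-9, -27]].
Row 1: (24)·-3 + (72)·y = 0
Row 2: (-9)·-3 + (-27)·y = 0
Solving gives y = 1.
Check: G·(-3, 1) = (-27, 9) = 9·(-3, 1).

1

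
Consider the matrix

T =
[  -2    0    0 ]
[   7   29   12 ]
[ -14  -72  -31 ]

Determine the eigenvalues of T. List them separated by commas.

The characteristic polynomial is p(μ) = det(μI - T).
Expanding along the first row, p(μ) = μ^3 + 4μ^2 - 31μ - 70.
Since p(-2) = 0, μ = -2 is a root.
Factor out (μ + 2): p(μ) = (μ + 2)·(μ^2 + 2μ - 35).
The quadratic factors as (μ + 7)·(μ - 5).
Eigenvalues: -7, -2, 5.

-7, -2, 5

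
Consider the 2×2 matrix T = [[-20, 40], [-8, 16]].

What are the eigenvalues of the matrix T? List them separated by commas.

det(T - sI) = (-20 - s)(16 - s) - (40)·(-8) = s^2 + 4s.
This factors as (s + 4)·s = 0.
Eigenvalues: -4, 0.

-4, 0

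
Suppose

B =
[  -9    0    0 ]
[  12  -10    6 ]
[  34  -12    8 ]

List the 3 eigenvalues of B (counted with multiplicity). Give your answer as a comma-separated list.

Compute the characteristic polynomial p(λ) = det(λI - B).
Expanding the 3×3 determinant: p(λ) = λ^3 + 11λ^2 + 10λ - 72.
Since p(-4) = 0, λ = -4 is a root.
Dividing by (λ + 4) leaves λ^2 + 7λ - 18.
The quadratic factors as (λ + 9)·(λ - 2).
Eigenvalues: -9, -4, 2.

-9, -4, 2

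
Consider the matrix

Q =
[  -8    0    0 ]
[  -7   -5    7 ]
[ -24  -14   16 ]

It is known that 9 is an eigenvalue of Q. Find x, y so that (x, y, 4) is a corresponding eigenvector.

0, 2

We need (Q - 9I)v = 0.
Q - 9I = [[-17, 0, 0], [-7, -14, 7], [-24, -14, 7]].
Row 1: (-17)·x + (0)·y + (0)·4 = 0
Row 2: (-7)·x + (-14)·y + (7)·4 = 0
Row 3: (-24)·x + (-14)·y + (7)·4 = 0
Solving gives x = 0, y = 2.
Check: Q·(0, 2, 4) = (0, 18, 36) = 9·(0, 2, 4).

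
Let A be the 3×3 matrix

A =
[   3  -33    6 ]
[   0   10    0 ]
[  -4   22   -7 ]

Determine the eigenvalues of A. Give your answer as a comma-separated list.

Set up det(sI - A) = 0.
Expanding the 3×3 determinant: p(s) = s^3 - 6s^2 - 37s - 30.
Since p(-1) = 0, s = -1 is a root.
Dividing by (s + 1) leaves s^2 - 7s - 30.
The quadratic factors as (s + 3)·(s - 10).
Eigenvalues: -3, -1, 10.

-3, -1, 10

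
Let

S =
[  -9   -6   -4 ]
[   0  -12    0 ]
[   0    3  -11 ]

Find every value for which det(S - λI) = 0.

-12, -11, -9

The characteristic polynomial is p(t) = det(tI - S).
Expanding the 3×3 determinant: p(t) = t^3 + 32t^2 + 339t + 1188.
Rational-root test: t = -9 gives p(-9) = 0.
Factor out (t + 9): p(t) = (t + 9)·(t^2 + 23t + 132).
The quadratic factors as (t + 12)·(t + 11).
Eigenvalues: -12, -11, -9.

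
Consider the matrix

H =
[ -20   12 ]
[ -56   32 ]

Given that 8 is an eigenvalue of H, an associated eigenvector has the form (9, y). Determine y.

21

We need (H - 8I)v = 0.
H - 8I = [[-28, 12], [-56, 24]].
Row 1: (-28)·9 + (12)·y = 0
Row 2: (-56)·9 + (24)·y = 0
Solving gives y = 21.
Check: H·(9, 21) = (72, 168) = 8·(9, 21).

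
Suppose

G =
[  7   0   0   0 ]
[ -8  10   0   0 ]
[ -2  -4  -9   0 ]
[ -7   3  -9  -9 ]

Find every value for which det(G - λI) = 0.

-9, -9, 7, 10

G is lower triangular, so its eigenvalues are the diagonal entries.
Diagonal: 7, 10, -9, -9.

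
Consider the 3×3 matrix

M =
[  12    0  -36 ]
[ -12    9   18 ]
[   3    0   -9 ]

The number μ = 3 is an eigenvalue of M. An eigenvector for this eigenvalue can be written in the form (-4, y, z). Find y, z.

-5, -1

We need (M - 3I)v = 0.
M - 3I = [[9, 0, -36], [-12, 6, 18], [3, 0, -12]].
Row 1: (9)·-4 + (0)·y + (-36)·z = 0
Row 2: (-12)·-4 + (6)·y + (18)·z = 0
Row 3: (3)·-4 + (0)·y + (-12)·z = 0
Solving gives y = -5, z = -1.
Check: M·(-4, -5, -1) = (-12, -15, -3) = 3·(-4, -5, -1).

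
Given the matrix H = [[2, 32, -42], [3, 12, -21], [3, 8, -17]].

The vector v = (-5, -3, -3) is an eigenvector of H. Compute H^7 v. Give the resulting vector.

First find the eigenvalue: Hv = (20, 12, 12) = -4·(-5, -3, -3), so λ = -4.
Then H^7 v = λ^7·v = (-4)^7·(-5, -3, -3) = -16384·(-5, -3, -3) = (81920, 49152, 49152).

(81920, 49152, 49152)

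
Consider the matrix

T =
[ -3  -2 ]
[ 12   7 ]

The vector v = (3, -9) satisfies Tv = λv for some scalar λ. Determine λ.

3

Compute Tv: T·(3, -9) = (9, -27).
Since Tv = λv, compare component 1: 9 = λ·3, so λ = 3.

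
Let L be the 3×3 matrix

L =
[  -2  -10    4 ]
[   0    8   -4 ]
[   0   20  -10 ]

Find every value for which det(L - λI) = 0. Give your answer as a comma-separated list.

-2, -2, 0

Compute the characteristic polynomial p(lambda) = det(lambda·I - L).
Expanding along the first row, p(lambda) = lambda^3 + 4·lambda^2 + 4·lambda.
Rational-root test: lambda = 0 gives p(0) = 0.
Dividing by lambda leaves lambda^2 + 4·lambda + 4.
The quadratic factor is (lambda + 2)^2.
Eigenvalues: -2, -2, 0.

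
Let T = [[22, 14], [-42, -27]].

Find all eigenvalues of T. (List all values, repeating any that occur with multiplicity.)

-6, 1

det(T - μI) = (22 - μ)(-27 - μ) - (14)·(-42) = μ^2 + 5μ - 6.
This factors as (μ + 6)·(μ - 1) = 0.
Eigenvalues: -6, 1.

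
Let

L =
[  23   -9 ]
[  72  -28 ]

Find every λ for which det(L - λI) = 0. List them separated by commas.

det(L - μI) = (23 - μ)(-28 - μ) - (-9)·(72) = μ^2 + 5μ + 4.
This factors as (μ + 4)·(μ + 1) = 0.
Eigenvalues: -4, -1.

-4, -1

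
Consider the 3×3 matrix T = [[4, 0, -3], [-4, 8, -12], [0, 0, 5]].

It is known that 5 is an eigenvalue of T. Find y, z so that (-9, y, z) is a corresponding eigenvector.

0, 3

We need (T - 5I)v = 0.
T - 5I = [[-1, 0, -3], [-4, 3, -12], [0, 0, 0]].
Row 1: (-1)·-9 + (0)·y + (-3)·z = 0
Row 2: (-4)·-9 + (3)·y + (-12)·z = 0
Row 3: (0)·-9 + (0)·y + (0)·z = 0
Solving gives y = 0, z = 3.
Check: T·(-9, 0, 3) = (-45, 0, 15) = 5·(-9, 0, 3).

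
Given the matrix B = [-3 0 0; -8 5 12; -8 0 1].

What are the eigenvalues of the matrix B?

-3, 1, 5

The characteristic polynomial is p(lambda) = det(lambda·I - B).
Expanding along the first row, p(lambda) = lambda^3 - 3·lambda^2 - 13·lambda + 15.
Since p(1) = 0, lambda = 1 is a root.
Factor out (lambda - 1): p(lambda) = (lambda - 1)·(lambda^2 - 2·lambda - 15).
The quadratic factors as (lambda + 3)·(lambda - 5).
Eigenvalues: -3, 1, 5.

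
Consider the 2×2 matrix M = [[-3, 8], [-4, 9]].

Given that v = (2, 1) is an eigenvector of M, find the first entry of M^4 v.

2

First find the eigenvalue: Mv = (2, 1) = 1·(2, 1), so λ = 1.
Then M^4 v = λ^4·v = 1^4·(2, 1) = 1·(2, 1) = (2, 1).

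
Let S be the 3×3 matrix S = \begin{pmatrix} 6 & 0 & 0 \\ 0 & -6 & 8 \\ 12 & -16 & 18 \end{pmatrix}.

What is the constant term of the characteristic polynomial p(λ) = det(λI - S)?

-120

p(0) = det(0·I − S) = det(−S) = (−1)^3·det(S).
det(S) = 120, so p(0) = -120.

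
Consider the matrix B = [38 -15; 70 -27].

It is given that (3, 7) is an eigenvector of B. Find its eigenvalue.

3

Compute Bv: B·(3, 7) = (9, 21).
Since Bv = λv, compare component 1: 9 = λ·3, so λ = 3.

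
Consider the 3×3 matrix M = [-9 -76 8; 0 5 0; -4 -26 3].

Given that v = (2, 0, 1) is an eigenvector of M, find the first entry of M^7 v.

First find the eigenvalue: Mv = (-10, 0, -5) = -5·(2, 0, 1), so λ = -5.
Then M^7 v = λ^7·v = (-5)^7·(2, 0, 1) = -78125·(2, 0, 1) = (-156250, 0, -78125).

-156250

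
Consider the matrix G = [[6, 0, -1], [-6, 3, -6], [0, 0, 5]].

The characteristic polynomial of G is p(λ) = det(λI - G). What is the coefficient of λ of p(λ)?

63

p(λ) = λ^3 - 14λ^2 + 63λ - 90.
The coefficient of λ is 63.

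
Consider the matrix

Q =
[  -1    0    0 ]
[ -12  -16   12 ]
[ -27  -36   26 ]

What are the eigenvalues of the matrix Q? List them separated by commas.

Compute the characteristic polynomial p(s) = det(sI - Q).
Cofactor expansion gives p(s) = s^3 - 9s^2 + 6s + 16.
Since p(-1) = 0, s = -1 is a root.
Dividing by (s + 1) leaves s^2 - 10s + 16.
The quadratic factors as (s - 2)·(s - 8).
Eigenvalues: -1, 2, 8.

-1, 2, 8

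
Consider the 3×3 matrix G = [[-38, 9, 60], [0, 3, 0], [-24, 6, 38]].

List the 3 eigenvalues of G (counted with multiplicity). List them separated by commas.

Compute the characteristic polynomial p(λ) = det(λI - G).
Cofactor expansion gives p(λ) = λ^3 - 3λ^2 - 4λ + 12.
Since p(-2) = 0, λ = -2 is a root.
Factor out (λ + 2): p(λ) = (λ + 2)·(λ^2 - 5λ + 6).
The quadratic factors as (λ - 2)·(λ - 3).
Eigenvalues: -2, 2, 3.

-2, 2, 3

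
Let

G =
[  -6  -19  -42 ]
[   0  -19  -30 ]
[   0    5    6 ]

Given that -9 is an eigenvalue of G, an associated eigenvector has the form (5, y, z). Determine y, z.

We need (G + 9I)v = 0.
G + 9I = [[3, -19, -42], [0, -10, -30], [0, 5, 15]].
Row 1: (3)·5 + (-19)·y + (-42)·z = 0
Row 2: (0)·5 + (-10)·y + (-30)·z = 0
Row 3: (0)·5 + (5)·y + (15)·z = 0
Solving gives y = 3, z = -1.
Check: G·(5, 3, -1) = (-45, -27, 9) = -9·(5, 3, -1).

3, -1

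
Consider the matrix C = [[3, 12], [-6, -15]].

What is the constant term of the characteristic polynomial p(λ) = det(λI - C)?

p(0) = det(0·I − C) = det(−C) = (−1)^2·det(C).
det(C) = 27, so p(0) = 27.

27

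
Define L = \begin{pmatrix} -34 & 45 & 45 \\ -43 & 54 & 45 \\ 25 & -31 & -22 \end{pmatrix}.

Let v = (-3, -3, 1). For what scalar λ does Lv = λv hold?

Compute Lv: L·(-3, -3, 1) = (12, 12, -4).
Since Lv = λv, compare component 1: 12 = λ·-3, so λ = -4.

-4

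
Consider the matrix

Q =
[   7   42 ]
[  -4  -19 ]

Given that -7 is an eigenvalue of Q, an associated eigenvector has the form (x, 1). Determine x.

We need (Q + 7I)v = 0.
Q + 7I = [[14, 42], [-4, -12]].
Row 1: (14)·x + (42)·1 = 0
Row 2: (-4)·x + (-12)·1 = 0
Solving gives x = -3.
Check: Q·(-3, 1) = (21, -7) = -7·(-3, 1).

-3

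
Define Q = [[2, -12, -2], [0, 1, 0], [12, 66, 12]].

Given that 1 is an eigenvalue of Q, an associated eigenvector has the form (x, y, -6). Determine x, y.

We need (Q - 1I)v = 0.
Q - 1I = [[1, -12, -2], [0, 0, 0], [12, 66, 11]].
Row 1: (1)·x + (-12)·y + (-2)·-6 = 0
Row 2: (0)·x + (0)·y + (0)·-6 = 0
Row 3: (12)·x + (66)·y + (11)·-6 = 0
Solving gives x = 0, y = 1.
Check: Q·(0, 1, -6) = (0, 1, -6) = 1·(0, 1, -6).

0, 1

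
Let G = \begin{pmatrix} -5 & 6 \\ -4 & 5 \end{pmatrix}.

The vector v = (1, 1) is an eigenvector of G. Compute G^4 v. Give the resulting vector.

(1, 1)

First find the eigenvalue: Gv = (1, 1) = 1·(1, 1), so λ = 1.
Then G^4 v = λ^4·v = 1^4·(1, 1) = 1·(1, 1) = (1, 1).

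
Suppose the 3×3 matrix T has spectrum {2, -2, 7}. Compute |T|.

det(T) is the product of the eigenvalues: (2) · (-2) · (7) = -28.

-28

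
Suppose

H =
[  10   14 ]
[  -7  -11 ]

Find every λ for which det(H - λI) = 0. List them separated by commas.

-4, 3

det(H - tI) = (10 - t)(-11 - t) - (14)·(-7) = t^2 + t - 12.
This factors as (t + 4)·(t - 3) = 0.
Eigenvalues: -4, 3.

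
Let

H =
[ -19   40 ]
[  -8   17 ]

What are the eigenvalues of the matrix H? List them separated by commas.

det(H - λI) = (-19 - λ)(17 - λ) - (40)·(-8) = λ^2 + 2λ - 3.
This factors as (λ + 3)·(λ - 1) = 0.
Eigenvalues: -3, 1.

-3, 1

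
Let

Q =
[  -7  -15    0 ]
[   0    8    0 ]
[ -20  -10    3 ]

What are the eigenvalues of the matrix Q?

The characteristic polynomial is p(λ) = det(λI - Q).
Cofactor expansion gives p(λ) = λ^3 - 4λ^2 - 53λ + 168.
Try λ = 8: p(8) = 0, so 8 is a root.
Dividing by (λ - 8) leaves λ^2 + 4λ - 21.
The quadratic factors as (λ + 7)·(λ - 3).
Eigenvalues: -7, 3, 8.

-7, 3, 8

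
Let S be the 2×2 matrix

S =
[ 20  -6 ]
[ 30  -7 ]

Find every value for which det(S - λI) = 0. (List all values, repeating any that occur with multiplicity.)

5, 8

det(S - tI) = (20 - t)(-7 - t) - (-6)·(30) = t^2 - 13t + 40.
This factors as (t - 5)·(t - 8) = 0.
Eigenvalues: 5, 8.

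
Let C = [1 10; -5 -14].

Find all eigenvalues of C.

-9, -4

det(C - tI) = (1 - t)(-14 - t) - (10)·(-5) = t^2 + 13t + 36.
This factors as (t + 9)·(t + 4) = 0.
Eigenvalues: -9, -4.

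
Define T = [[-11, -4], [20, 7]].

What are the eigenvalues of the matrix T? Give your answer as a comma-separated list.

-3, -1

det(T - tI) = (-11 - t)(7 - t) - (-4)·(20) = t^2 + 4t + 3.
This factors as (t + 3)·(t + 1) = 0.
Eigenvalues: -3, -1.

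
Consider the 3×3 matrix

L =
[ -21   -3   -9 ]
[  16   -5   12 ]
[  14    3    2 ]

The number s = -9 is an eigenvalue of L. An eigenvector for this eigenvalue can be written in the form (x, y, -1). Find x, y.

1, -1

We need (L + 9I)v = 0.
L + 9I = [[-12, -3, -9], [16, 4, 12], [14, 3, 11]].
Row 1: (-12)·x + (-3)·y + (-9)·-1 = 0
Row 2: (16)·x + (4)·y + (12)·-1 = 0
Row 3: (14)·x + (3)·y + (11)·-1 = 0
Solving gives x = 1, y = -1.
Check: L·(1, -1, -1) = (-9, 9, 9) = -9·(1, -1, -1).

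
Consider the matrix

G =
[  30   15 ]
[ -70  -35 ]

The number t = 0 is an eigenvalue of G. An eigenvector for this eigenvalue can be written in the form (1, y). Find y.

-2

We need (G)v = 0.
G = [[30, 15], [-70, -35]].
Row 1: (30)·1 + (15)·y = 0
Row 2: (-70)·1 + (-35)·y = 0
Solving gives y = -2.
Check: G·(1, -2) = (0, 0) = 0·(1, -2).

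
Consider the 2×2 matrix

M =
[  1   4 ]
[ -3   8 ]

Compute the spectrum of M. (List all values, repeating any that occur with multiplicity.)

4, 5

det(M - λI) = (1 - λ)(8 - λ) - (4)·(-3) = λ^2 - 9λ + 20.
This factors as (λ - 4)·(λ - 5) = 0.
Eigenvalues: 4, 5.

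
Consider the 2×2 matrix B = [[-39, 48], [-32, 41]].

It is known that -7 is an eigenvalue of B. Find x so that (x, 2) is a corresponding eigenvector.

We need (B + 7I)v = 0.
B + 7I = [[-32, 48], [-32, 48]].
Row 1: (-32)·x + (48)·2 = 0
Row 2: (-32)·x + (48)·2 = 0
Solving gives x = 3.
Check: B·(3, 2) = (-21, -14) = -7·(3, 2).

3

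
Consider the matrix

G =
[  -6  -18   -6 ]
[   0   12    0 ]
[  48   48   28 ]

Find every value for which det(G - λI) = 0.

10, 12, 12

Set up det(λI - G) = 0.
Expanding along the first row, p(λ) = λ^3 - 34λ^2 + 384λ - 1440.
Try λ = 12: p(12) = 0, so 12 is a root.
Dividing by (λ - 12) leaves λ^2 - 22λ + 120.
The quadratic factors as (λ - 10)·(λ - 12).
Eigenvalues: 10, 12, 12.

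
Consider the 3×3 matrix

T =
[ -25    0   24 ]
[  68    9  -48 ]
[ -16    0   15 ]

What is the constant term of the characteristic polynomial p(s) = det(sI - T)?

-81

p(0) = det(0·I − T) = det(−T) = (−1)^3·det(T).
det(T) = 81, so p(0) = -81.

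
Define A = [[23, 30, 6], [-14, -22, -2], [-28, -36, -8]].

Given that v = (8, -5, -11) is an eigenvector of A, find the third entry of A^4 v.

First find the eigenvalue: Av = (-32, 20, 44) = -4·(8, -5, -11), so λ = -4.
Then A^4 v = λ^4·v = (-4)^4·(8, -5, -11) = 256·(8, -5, -11) = (2048, -1280, -2816).

-2816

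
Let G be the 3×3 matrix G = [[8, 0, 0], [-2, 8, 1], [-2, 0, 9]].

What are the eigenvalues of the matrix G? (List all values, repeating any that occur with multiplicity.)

8, 8, 9

The characteristic polynomial is p(μ) = det(μI - G).
Expanding along the first row, p(μ) = μ^3 - 25μ^2 + 208μ - 576.
Try μ = 9: p(9) = 0, so 9 is a root.
Factor out (μ - 9): p(μ) = (μ - 9)·(μ^2 - 16μ + 64).
The quadratic factor is (μ - 8)^2.
Eigenvalues: 8, 8, 9.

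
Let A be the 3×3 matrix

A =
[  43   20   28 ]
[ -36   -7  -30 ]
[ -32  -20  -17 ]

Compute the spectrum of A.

Compute the characteristic polynomial p(t) = det(tI - A).
Cofactor expansion gives p(t) = t^3 - 19t^2 + 103t - 165.
Since p(11) = 0, t = 11 is a root.
Dividing by (t - 11) leaves t^2 - 8t + 15.
The quadratic factors as (t - 3)·(t - 5).
Eigenvalues: 3, 5, 11.

3, 5, 11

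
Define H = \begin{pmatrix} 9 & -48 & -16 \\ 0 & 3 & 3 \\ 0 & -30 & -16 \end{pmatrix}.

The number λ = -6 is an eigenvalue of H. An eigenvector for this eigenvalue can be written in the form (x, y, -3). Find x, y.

0, 1

We need (H + 6I)v = 0.
H + 6I = [[15, -48, -16], [0, 9, 3], [0, -30, -10]].
Row 1: (15)·x + (-48)·y + (-16)·-3 = 0
Row 2: (0)·x + (9)·y + (3)·-3 = 0
Row 3: (0)·x + (-30)·y + (-10)·-3 = 0
Solving gives x = 0, y = 1.
Check: H·(0, 1, -3) = (0, -6, 18) = -6·(0, 1, -3).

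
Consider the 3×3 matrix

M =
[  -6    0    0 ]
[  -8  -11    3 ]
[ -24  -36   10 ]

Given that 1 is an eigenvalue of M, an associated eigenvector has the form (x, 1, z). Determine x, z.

0, 4

We need (M - 1I)v = 0.
M - 1I = [[-7, 0, 0], [-8, -12, 3], [-24, -36, 9]].
Row 1: (-7)·x + (0)·1 + (0)·z = 0
Row 2: (-8)·x + (-12)·1 + (3)·z = 0
Row 3: (-24)·x + (-36)·1 + (9)·z = 0
Solving gives x = 0, z = 4.
Check: M·(0, 1, 4) = (0, 1, 4) = 1·(0, 1, 4).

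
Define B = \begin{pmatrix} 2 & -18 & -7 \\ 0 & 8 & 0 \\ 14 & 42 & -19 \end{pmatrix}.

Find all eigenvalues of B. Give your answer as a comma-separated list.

-12, -5, 8

Set up det(μI - B) = 0.
Expanding along the first row, p(μ) = μ^3 + 9μ^2 - 76μ - 480.
Rational-root test: μ = 8 gives p(8) = 0.
Dividing by (μ - 8) leaves μ^2 + 17μ + 60.
The quadratic factors as (μ + 12)·(μ + 5).
Eigenvalues: -12, -5, 8.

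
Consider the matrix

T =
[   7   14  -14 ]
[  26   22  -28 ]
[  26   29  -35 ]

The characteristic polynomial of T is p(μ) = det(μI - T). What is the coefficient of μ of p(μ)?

p(μ) = μ^3 + 6μ^2 - 49μ - 294.
The coefficient of μ is -49.

-49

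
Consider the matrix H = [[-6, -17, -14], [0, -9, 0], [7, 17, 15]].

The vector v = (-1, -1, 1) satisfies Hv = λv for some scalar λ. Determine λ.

Compute Hv: H·(-1, -1, 1) = (9, 9, -9).
Since Hv = λv, compare component 1: 9 = λ·-1, so λ = -9.

-9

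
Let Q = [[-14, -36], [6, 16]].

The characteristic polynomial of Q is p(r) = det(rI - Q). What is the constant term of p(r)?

p(r) = r^2 - 2r - 8.
The constant term is -8.

-8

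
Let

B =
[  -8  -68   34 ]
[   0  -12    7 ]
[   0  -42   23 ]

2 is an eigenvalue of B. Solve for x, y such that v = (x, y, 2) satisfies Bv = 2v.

We need (B - 2I)v = 0.
B - 2I = [[-10, -68, 34], [0, -14, 7], [0, -42, 21]].
Row 1: (-10)·x + (-68)·y + (34)·2 = 0
Row 2: (0)·x + (-14)·y + (7)·2 = 0
Row 3: (0)·x + (-42)·y + (21)·2 = 0
Solving gives x = 0, y = 1.
Check: B·(0, 1, 2) = (0, 2, 4) = 2·(0, 1, 2).

0, 1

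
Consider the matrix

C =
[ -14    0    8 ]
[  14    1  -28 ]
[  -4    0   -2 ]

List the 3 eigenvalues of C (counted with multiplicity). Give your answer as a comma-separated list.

-10, -6, 1

The characteristic polynomial is p(s) = det(sI - C).
Expanding along the first row, p(s) = s^3 + 15s^2 + 44s - 60.
Try s = -10: p(-10) = 0, so -10 is a root.
Factor out (s + 10): p(s) = (s + 10)·(s^2 + 5s - 6).
The quadratic factors as (s + 6)·(s - 1).
Eigenvalues: -10, -6, 1.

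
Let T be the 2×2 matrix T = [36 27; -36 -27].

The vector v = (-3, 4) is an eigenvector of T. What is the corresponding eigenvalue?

0

Compute Tv: T·(-3, 4) = (0, 0).
Since Tv = λv, compare component 1: 0 = λ·-3, so λ = 0.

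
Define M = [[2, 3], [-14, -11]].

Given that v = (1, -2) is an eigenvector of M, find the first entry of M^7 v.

First find the eigenvalue: Mv = (-4, 8) = -4·(1, -2), so λ = -4.
Then M^7 v = λ^7·v = (-4)^7·(1, -2) = -16384·(1, -2) = (-16384, 32768).

-16384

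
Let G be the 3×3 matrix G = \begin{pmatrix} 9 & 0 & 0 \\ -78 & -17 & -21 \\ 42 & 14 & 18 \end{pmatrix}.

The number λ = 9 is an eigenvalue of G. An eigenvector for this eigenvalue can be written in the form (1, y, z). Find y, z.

We need (G - 9I)v = 0.
G - 9I = [[0, 0, 0], [-78, -26, -21], [42, 14, 9]].
Row 1: (0)·1 + (0)·y + (0)·z = 0
Row 2: (-78)·1 + (-26)·y + (-21)·z = 0
Row 3: (42)·1 + (14)·y + (9)·z = 0
Solving gives y = -3, z = 0.
Check: G·(1, -3, 0) = (9, -27, 0) = 9·(1, -3, 0).

-3, 0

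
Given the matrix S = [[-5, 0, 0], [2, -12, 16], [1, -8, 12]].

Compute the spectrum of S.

The characteristic polynomial is p(lambda) = det(lambda·I - S).
Expanding along the first row, p(lambda) = lambda^3 + 5·lambda^2 - 16·lambda - 80.
Rational-root test: lambda = 4 gives p(4) = 0.
Factor out (lambda - 4): p(lambda) = (lambda - 4)·(lambda^2 + 9·lambda + 20).
The quadratic factors as (lambda + 5)·(lambda + 4).
Eigenvalues: -5, -4, 4.

-5, -4, 4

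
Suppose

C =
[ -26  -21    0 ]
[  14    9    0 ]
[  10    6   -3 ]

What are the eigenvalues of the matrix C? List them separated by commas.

-12, -5, -3

Set up det(tI - C) = 0.
Expanding along the first row, p(t) = t^3 + 20t^2 + 111t + 180.
Rational-root test: t = -5 gives p(-5) = 0.
Dividing by (t + 5) leaves t^2 + 15t + 36.
The quadratic factors as (t + 12)·(t + 3).
Eigenvalues: -12, -5, -3.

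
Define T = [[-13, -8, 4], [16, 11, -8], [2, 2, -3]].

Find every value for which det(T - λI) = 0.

Set up det(lambda·I - T) = 0.
Expanding the 3×3 determinant: p(lambda) = lambda^3 + 5·lambda^2 - lambda - 5.
Try lambda = -1: p(-1) = 0, so -1 is a root.
Factor out (lambda + 1): p(lambda) = (lambda + 1)·(lambda^2 + 4·lambda - 5).
The quadratic factors as (lambda + 5)·(lambda - 1).
Eigenvalues: -5, -1, 1.

-5, -1, 1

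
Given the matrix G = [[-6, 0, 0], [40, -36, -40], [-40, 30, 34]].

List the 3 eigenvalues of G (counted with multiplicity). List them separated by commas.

-6, -6, 4

Compute the characteristic polynomial p(lambda) = det(lambda·I - G).
Expanding the 3×3 determinant: p(lambda) = lambda^3 + 8·lambda^2 - 12·lambda - 144.
Rational-root test: lambda = 4 gives p(4) = 0.
Factor out (lambda - 4): p(lambda) = (lambda - 4)·(lambda^2 + 12·lambda + 36).
The quadratic factor is (lambda + 6)^2.
Eigenvalues: -6, -6, 4.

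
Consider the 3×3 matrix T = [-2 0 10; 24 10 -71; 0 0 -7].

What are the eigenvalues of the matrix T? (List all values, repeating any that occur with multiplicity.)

-7, -2, 10

The characteristic polynomial is p(μ) = det(μI - T).
Cofactor expansion gives p(μ) = μ^3 - μ^2 - 76μ - 140.
Try μ = -2: p(-2) = 0, so -2 is a root.
Factor out (μ + 2): p(μ) = (μ + 2)·(μ^2 - 3μ - 70).
The quadratic factors as (μ + 7)·(μ - 10).
Eigenvalues: -7, -2, 10.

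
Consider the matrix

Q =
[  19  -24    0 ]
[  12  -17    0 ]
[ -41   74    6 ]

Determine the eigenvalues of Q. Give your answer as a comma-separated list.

-5, 6, 7

Set up det(λI - Q) = 0.
Expanding along the first row, p(λ) = λ^3 - 8λ^2 - 23λ + 210.
Try λ = 7: p(7) = 0, so 7 is a root.
Factor out (λ - 7): p(λ) = (λ - 7)·(λ^2 - λ - 30).
The quadratic factors as (λ + 5)·(λ - 6).
Eigenvalues: -5, 6, 7.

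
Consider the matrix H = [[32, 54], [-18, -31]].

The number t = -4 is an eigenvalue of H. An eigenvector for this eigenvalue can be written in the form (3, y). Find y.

-2

We need (H + 4I)v = 0.
H + 4I = [[36, 54], [-18, -27]].
Row 1: (36)·3 + (54)·y = 0
Row 2: (-18)·3 + (-27)·y = 0
Solving gives y = -2.
Check: H·(3, -2) = (-12, 8) = -4·(3, -2).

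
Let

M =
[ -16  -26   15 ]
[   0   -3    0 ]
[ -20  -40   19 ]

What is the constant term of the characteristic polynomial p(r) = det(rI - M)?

-12

p(0) = det(0·I − M) = det(−M) = (−1)^3·det(M).
det(M) = 12, so p(0) = -12.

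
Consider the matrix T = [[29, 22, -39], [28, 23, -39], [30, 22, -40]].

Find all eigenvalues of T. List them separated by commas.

-1, 1, 12

The characteristic polynomial is p(λ) = det(λI - T).
Expanding the 3×3 determinant: p(λ) = λ^3 - 12λ^2 - λ + 12.
Try λ = -1: p(-1) = 0, so -1 is a root.
Dividing by (λ + 1) leaves λ^2 - 13λ + 12.
The quadratic factors as (λ - 1)·(λ - 12).
Eigenvalues: -1, 1, 12.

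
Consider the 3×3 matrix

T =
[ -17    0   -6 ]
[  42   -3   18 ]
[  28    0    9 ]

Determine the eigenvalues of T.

-5, -3, -3

The characteristic polynomial is p(lambda) = det(lambda·I - T).
Cofactor expansion gives p(lambda) = lambda^3 + 11·lambda^2 + 39·lambda + 45.
Rational-root test: lambda = -5 gives p(-5) = 0.
Dividing by (lambda + 5) leaves lambda^2 + 6·lambda + 9.
The quadratic factor is (lambda + 3)^2.
Eigenvalues: -5, -3, -3.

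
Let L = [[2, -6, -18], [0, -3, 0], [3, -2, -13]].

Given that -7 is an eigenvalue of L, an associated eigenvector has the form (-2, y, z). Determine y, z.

We need (L + 7I)v = 0.
L + 7I = [[9, -6, -18], [0, 4, 0], [3, -2, -6]].
Row 1: (9)·-2 + (-6)·y + (-18)·z = 0
Row 2: (0)·-2 + (4)·y + (0)·z = 0
Row 3: (3)·-2 + (-2)·y + (-6)·z = 0
Solving gives y = 0, z = -1.
Check: L·(-2, 0, -1) = (14, 0, 7) = -7·(-2, 0, -1).

0, -1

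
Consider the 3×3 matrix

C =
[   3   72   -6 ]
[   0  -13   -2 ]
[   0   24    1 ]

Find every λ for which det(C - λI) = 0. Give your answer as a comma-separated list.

-7, -5, 3

Set up det(lambda·I - C) = 0.
Expanding the 3×3 determinant: p(lambda) = lambda^3 + 9·lambda^2 - lambda - 105.
Try lambda = -7: p(-7) = 0, so -7 is a root.
Factor out (lambda + 7): p(lambda) = (lambda + 7)·(lambda^2 + 2·lambda - 15).
The quadratic factors as (lambda + 5)·(lambda - 3).
Eigenvalues: -7, -5, 3.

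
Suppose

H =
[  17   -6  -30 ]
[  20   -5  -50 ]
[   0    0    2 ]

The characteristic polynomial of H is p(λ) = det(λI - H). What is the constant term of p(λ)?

p(λ) = λ^3 - 14λ^2 + 59λ - 70.
The constant term is -70.

-70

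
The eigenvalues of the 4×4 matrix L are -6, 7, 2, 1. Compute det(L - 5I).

-264

If L has eigenvalues -6, 7, 2, 1, then L - 5I has eigenvalues -11, 2, -3, -4.
det(L - 5I) = (-11) · (2) · (-3) · (-4) = -264.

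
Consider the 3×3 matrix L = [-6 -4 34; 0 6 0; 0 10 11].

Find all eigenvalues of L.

Compute the characteristic polynomial p(s) = det(sI - L).
Expanding the 3×3 determinant: p(s) = s^3 - 11s^2 - 36s + 396.
Rational-root test: s = 6 gives p(6) = 0.
Dividing by (s - 6) leaves s^2 - 5s - 66.
The quadratic factors as (s + 6)·(s - 11).
Eigenvalues: -6, 6, 11.

-6, 6, 11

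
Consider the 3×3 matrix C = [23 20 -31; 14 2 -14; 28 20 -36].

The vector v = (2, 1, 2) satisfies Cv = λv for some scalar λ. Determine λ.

Compute Cv: C·(2, 1, 2) = (4, 2, 4).
Since Cv = λv, compare component 1: 4 = λ·2, so λ = 2.

2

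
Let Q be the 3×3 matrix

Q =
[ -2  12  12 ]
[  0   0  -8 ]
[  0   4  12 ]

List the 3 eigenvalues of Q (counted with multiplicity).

-2, 4, 8

The characteristic polynomial is p(s) = det(sI - Q).
Cofactor expansion gives p(s) = s^3 - 10s^2 + 8s + 64.
Rational-root test: s = -2 gives p(-2) = 0.
Dividing by (s + 2) leaves s^2 - 12s + 32.
The quadratic factors as (s - 4)·(s - 8).
Eigenvalues: -2, 4, 8.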